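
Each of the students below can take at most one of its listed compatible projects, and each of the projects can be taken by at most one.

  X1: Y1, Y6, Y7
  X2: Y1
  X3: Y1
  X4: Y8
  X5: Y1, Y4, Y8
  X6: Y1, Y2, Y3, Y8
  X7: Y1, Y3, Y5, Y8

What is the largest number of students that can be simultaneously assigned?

6

Unit-capacity flow: source→left, listed edges, right→sink; max matching = max flow.
Augmenting path X1→Y1 (+1); matched 1.
Augmenting path X4→Y8 (+1); matched 2.
Augmenting path X5→Y4 (+1); matched 3.
Augmenting path X6→Y2 (+1); matched 4.
Augmenting path X7→Y3 (+1); matched 5.
Augmenting path X2→Y1→X1→Y6 (+1); matched 6.
No augmenting path remains; maximum matching = 6.
König certificate: {X1, X4, X5, X6, X7, Y1} is a vertex cover of size 6 (every listed pair touches it), so no matching can be larger.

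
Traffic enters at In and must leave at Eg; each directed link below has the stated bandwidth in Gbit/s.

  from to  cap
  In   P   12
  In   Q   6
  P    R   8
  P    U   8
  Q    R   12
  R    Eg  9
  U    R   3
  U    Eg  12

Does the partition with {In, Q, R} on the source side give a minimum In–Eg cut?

Given cut capacity: 12 + 9 = 21.
Augment In→P→R→Eg: bottleneck 8, flow now 8.
Augment In→P→U→Eg: bottleneck 4, flow now 12.
Augment In→Q→R→Eg: bottleneck 1, flow now 13.
Augment In→Q→R→P→U→Eg: bottleneck 4, flow now 17. (uses reverse residual edge)
No augmenting path remains; maximum flow = 17.
In the residual graph, reachable from In: {In, P, Q, R}.
Min-cut edges: P→U (8), R→Eg (9); capacity 8 + 9 = 17.
Cut capacity 21 exceeds the max flow 17, so it is not minimum.

No — its capacity is 21, but the minimum cut has capacity 17.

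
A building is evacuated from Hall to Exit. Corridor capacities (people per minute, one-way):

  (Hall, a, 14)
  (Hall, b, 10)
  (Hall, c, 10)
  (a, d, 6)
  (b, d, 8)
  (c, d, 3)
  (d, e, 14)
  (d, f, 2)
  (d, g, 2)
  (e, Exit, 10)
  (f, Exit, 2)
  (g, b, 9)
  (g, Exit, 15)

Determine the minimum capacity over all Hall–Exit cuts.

Augment Hall→a→d→e→Exit: bottleneck 6, flow now 6.
Augment Hall→b→d→e→Exit: bottleneck 4, flow now 10.
Augment Hall→b→d→f→Exit: bottleneck 2, flow now 12.
Augment Hall→b→d→g→Exit: bottleneck 2, flow now 14.
No augmenting path remains; maximum flow = 14.
By max-flow min-cut, the minimum cut capacity equals the max flow.
In the residual graph, reachable from Hall: {Hall, a, b, c, d, e}.
Min-cut edges: d→f (2), d→g (2), e→Exit (10); capacity 2 + 2 + 10 = 14.

14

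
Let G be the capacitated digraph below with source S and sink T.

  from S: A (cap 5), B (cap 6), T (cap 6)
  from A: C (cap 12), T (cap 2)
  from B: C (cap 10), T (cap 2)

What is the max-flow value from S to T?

10

Augment S→T: bottleneck 6, flow now 6.
Augment S→A→T: bottleneck 2, flow now 8.
Augment S→B→T: bottleneck 2, flow now 10.
No augmenting path remains; maximum flow = 10.
In the residual graph, reachable from S: {S, A, B, C}.
Min-cut edges: S→T (6), A→T (2), B→T (2); capacity 6 + 2 + 2 = 10.
This cut is saturated, so no flow can exceed 10.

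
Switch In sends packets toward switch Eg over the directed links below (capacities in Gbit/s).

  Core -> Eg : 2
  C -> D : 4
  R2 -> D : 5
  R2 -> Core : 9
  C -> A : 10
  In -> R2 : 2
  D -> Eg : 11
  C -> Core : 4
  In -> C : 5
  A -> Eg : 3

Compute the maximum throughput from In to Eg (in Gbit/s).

7

Augment In→R2→Core→Eg: bottleneck 2, flow now 2.
Augment In→C→A→Eg: bottleneck 3, flow now 5.
Augment In→C→D→Eg: bottleneck 2, flow now 7.
No augmenting path remains; maximum flow = 7.
In the residual graph, reachable from In: {In}.
Min-cut edges: In→R2 (2), In→C (5); capacity 2 + 5 = 7.
This cut is saturated, so no flow can exceed 7.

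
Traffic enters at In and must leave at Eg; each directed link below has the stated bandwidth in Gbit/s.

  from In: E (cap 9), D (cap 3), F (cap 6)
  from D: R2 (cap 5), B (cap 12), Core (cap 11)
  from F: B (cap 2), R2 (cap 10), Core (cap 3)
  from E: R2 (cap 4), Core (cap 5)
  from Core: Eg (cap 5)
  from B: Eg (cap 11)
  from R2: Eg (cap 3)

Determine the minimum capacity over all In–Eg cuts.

13

Augment In→D→Core→Eg: bottleneck 3, flow now 3.
Augment In→F→Core→Eg: bottleneck 2, flow now 5.
Augment In→F→B→Eg: bottleneck 2, flow now 7.
Augment In→F→R2→Eg: bottleneck 2, flow now 9.
Augment In→E→R2→Eg: bottleneck 1, flow now 10.
Augment In→E→Core→D→B→Eg: bottleneck 3, flow now 13. (uses reverse residual edge)
No augmenting path remains; maximum flow = 13.
By max-flow min-cut, the minimum cut capacity equals the max flow.
In the residual graph, reachable from In: {In, F, E, Core, R2}.
Min-cut edges: In→D (3), F→B (2), Core→Eg (5), R2→Eg (3); capacity 3 + 2 + 5 + 3 = 13.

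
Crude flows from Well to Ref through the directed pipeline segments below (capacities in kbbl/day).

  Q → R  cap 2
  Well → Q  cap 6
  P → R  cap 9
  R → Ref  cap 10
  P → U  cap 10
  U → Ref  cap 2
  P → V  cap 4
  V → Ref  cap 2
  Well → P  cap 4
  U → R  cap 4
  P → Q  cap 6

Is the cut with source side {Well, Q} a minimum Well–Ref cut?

Yes — it is a minimum cut (capacity 6).

Given cut capacity: 4 + 2 = 6.
Augment Well→P→R→Ref: bottleneck 4, flow now 4.
Augment Well→Q→R→Ref: bottleneck 2, flow now 6.
No augmenting path remains; maximum flow = 6.
Cut capacity 6 equals the max flow, so it is a minimum cut.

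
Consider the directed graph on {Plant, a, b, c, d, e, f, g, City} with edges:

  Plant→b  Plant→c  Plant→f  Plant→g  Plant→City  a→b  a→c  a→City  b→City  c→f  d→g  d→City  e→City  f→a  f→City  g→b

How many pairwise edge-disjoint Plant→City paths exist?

4

Assign every edge capacity 1; by Menger, the answer equals the max flow.
Path Plant→City (+1); total 1.
Path Plant→b→City (+1); total 2.
Path Plant→f→City (+1); total 3.
Path Plant→c→f→a→City (+1); total 4.
No residual Plant→City path; max flow = 4.
Certifying cut of size 4: {Plant→City, Plant→c, Plant→f, b→City}.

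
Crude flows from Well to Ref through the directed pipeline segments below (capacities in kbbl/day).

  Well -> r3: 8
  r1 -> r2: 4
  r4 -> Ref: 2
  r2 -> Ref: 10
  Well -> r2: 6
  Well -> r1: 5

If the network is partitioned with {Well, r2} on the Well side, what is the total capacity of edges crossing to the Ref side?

23

Edges leaving {Well, r2}: Well→r1 (5), Well→r3 (8), r2→Ref (10).
Cut capacity = 5 + 8 + 10 = 23.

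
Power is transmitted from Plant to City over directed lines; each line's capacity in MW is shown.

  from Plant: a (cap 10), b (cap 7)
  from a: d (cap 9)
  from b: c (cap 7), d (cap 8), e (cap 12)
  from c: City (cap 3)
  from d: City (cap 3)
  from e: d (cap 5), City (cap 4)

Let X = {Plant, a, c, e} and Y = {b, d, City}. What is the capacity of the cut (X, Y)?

28

Edges leaving {Plant, a, c, e}: Plant→b (7), a→d (9), c→City (3), e→d (5), e→City (4).
Cut capacity = 7 + 9 + 3 + 5 + 4 = 28.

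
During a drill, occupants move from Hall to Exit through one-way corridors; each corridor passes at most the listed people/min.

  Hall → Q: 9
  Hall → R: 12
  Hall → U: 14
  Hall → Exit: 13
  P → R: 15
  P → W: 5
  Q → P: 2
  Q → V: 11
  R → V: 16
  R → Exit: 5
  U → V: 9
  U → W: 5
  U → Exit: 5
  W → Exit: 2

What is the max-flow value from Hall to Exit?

25

Augment Hall→Exit: bottleneck 13, flow now 13.
Augment Hall→R→Exit: bottleneck 5, flow now 18.
Augment Hall→U→Exit: bottleneck 5, flow now 23.
Augment Hall→U→W→Exit: bottleneck 2, flow now 25.
No augmenting path remains; maximum flow = 25.
In the residual graph, reachable from Hall: {Hall, P, Q, R, U, V, W}.
Min-cut edges: Hall→Exit (13), R→Exit (5), U→Exit (5), W→Exit (2); capacity 13 + 5 + 5 + 2 = 25.
This cut is saturated, so no flow can exceed 25.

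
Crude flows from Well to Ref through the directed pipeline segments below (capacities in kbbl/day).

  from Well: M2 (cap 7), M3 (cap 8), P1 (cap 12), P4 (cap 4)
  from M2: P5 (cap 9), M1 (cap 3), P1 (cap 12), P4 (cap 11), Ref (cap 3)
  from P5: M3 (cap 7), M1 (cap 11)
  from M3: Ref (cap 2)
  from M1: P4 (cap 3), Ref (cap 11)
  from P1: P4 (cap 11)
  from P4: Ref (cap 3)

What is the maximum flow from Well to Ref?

12

Augment Well→M2→Ref: bottleneck 3, flow now 3.
Augment Well→M3→Ref: bottleneck 2, flow now 5.
Augment Well→P4→Ref: bottleneck 3, flow now 8.
Augment Well→M2→M1→Ref: bottleneck 3, flow now 11.
Augment Well→M2→P5→M1→Ref: bottleneck 1, flow now 12.
No augmenting path remains; maximum flow = 12.
In the residual graph, reachable from Well: {Well, M3, P1, P4}.
Min-cut edges: Well→M2 (7), M3→Ref (2), P4→Ref (3); capacity 7 + 2 + 3 = 12.
This cut is saturated, so no flow can exceed 12.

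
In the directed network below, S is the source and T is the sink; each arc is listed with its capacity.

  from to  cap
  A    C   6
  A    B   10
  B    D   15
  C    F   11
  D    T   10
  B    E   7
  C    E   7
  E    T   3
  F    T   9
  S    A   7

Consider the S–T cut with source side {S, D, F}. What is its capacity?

Edges leaving {S, D, F}: S→A (7), D→T (10), F→T (9).
Cut capacity = 7 + 10 + 9 = 26.

26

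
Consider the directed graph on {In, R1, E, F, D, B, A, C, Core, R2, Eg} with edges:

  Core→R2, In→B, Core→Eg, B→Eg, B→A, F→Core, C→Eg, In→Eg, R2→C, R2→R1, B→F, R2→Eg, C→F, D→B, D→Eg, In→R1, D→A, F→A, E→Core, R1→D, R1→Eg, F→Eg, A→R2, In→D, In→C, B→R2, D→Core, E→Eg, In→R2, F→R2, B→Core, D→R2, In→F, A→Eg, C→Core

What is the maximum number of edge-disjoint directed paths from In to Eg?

7

Assign every edge capacity 1; by Menger, the answer equals the max flow.
Path In→Eg (+1); total 1.
Path In→R1→Eg (+1); total 2.
Path In→F→Eg (+1); total 3.
Path In→D→Eg (+1); total 4.
Path In→B→Eg (+1); total 5.
Path In→C→Eg (+1); total 6.
Path In→R2→Eg (+1); total 7.
No residual In→Eg path; max flow = 7.
Certifying cut of size 7: {In→B, In→C, In→D, In→Eg, In→F, In→R1, In→R2}.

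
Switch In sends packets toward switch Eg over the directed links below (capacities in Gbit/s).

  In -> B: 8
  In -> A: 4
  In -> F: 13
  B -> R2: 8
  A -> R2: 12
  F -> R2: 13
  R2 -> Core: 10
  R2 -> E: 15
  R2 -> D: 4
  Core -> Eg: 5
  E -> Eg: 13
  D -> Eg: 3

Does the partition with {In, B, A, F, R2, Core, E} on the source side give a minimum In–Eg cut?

No — its capacity is 22, but the minimum cut has capacity 21.

Given cut capacity: 4 + 5 + 13 = 22.
Augment In→B→R2→Core→Eg: bottleneck 5, flow now 5.
Augment In→B→R2→E→Eg: bottleneck 3, flow now 8.
Augment In→A→R2→E→Eg: bottleneck 4, flow now 12.
Augment In→F→R2→E→Eg: bottleneck 6, flow now 18.
Augment In→F→R2→D→Eg: bottleneck 3, flow now 21.
No augmenting path remains; maximum flow = 21.
In the residual graph, reachable from In: {In, B, A, F, R2, Core, E, D}.
Min-cut edges: Core→Eg (5), E→Eg (13), D→Eg (3); capacity 5 + 13 + 3 = 21.
Cut capacity 22 exceeds the max flow 21, so it is not minimum.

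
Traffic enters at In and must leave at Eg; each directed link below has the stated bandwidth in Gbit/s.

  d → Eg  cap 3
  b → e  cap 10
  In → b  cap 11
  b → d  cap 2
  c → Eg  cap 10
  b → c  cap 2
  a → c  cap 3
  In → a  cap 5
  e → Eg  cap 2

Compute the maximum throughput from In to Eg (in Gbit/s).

Augment In→a→c→Eg: bottleneck 3, flow now 3.
Augment In→b→c→Eg: bottleneck 2, flow now 5.
Augment In→b→d→Eg: bottleneck 2, flow now 7.
Augment In→b→e→Eg: bottleneck 2, flow now 9.
No augmenting path remains; maximum flow = 9.
In the residual graph, reachable from In: {In, a, b, e}.
Min-cut edges: a→c (3), b→c (2), b→d (2), e→Eg (2); capacity 3 + 2 + 2 + 2 = 9.
This cut is saturated, so no flow can exceed 9.

9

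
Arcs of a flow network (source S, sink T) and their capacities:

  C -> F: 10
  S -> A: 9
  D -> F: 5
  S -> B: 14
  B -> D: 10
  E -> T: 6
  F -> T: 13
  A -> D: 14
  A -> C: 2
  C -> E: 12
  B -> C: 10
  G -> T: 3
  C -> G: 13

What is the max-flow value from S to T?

Augment S→A→C→E→T: bottleneck 2, flow now 2.
Augment S→A→D→F→T: bottleneck 5, flow now 7.
Augment S→B→C→E→T: bottleneck 4, flow now 11.
Augment S→B→C→F→T: bottleneck 6, flow now 17.
No augmenting path remains; maximum flow = 17.
In the residual graph, reachable from S: {S, A, B, D}.
Min-cut edges: A→C (2), B→C (10), D→F (5); capacity 2 + 10 + 5 = 17.
This cut is saturated, so no flow can exceed 17.

17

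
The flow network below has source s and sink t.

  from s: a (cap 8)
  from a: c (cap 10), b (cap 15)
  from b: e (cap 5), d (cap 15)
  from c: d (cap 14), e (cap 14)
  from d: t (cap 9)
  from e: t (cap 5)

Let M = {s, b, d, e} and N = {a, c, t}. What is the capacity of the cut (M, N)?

Edges leaving {s, b, d, e}: s→a (8), d→t (9), e→t (5).
Cut capacity = 8 + 9 + 5 = 22.

22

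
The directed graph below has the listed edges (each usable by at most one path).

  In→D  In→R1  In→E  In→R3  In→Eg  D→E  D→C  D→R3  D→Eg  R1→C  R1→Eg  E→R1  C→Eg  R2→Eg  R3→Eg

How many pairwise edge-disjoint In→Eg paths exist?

5

Assign every edge capacity 1; by Menger, the answer equals the max flow.
Path In→Eg (+1); total 1.
Path In→D→Eg (+1); total 2.
Path In→R1→Eg (+1); total 3.
Path In→R3→Eg (+1); total 4.
Path In→E→R1→C→Eg (+1); total 5.
No residual In→Eg path; max flow = 5.
Certifying cut of size 5: {In→D, In→E, In→Eg, In→R1, In→R3}.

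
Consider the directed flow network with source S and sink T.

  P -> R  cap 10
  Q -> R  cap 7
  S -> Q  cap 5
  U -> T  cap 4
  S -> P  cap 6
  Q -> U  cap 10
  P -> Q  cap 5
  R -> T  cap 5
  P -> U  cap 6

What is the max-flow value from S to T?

9

Augment S→P→R→T: bottleneck 5, flow now 5.
Augment S→P→U→T: bottleneck 1, flow now 6.
Augment S→Q→U→T: bottleneck 3, flow now 9.
No augmenting path remains; maximum flow = 9.
In the residual graph, reachable from S: {S, P, Q, R, U}.
Min-cut edges: R→T (5), U→T (4); capacity 5 + 4 = 9.
This cut is saturated, so no flow can exceed 9.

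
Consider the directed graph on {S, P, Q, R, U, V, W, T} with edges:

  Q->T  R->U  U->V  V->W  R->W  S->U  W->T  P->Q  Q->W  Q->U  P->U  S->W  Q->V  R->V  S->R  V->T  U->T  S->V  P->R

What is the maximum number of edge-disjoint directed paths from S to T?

Assign every edge capacity 1; by Menger, the answer equals the max flow.
Path S→U→T (+1); total 1.
Path S→V→T (+1); total 2.
Path S→W→T (+1); total 3.
No residual S→T path; max flow = 3.
Certifying cut of size 3: {U→T, V→T, W→T}.

3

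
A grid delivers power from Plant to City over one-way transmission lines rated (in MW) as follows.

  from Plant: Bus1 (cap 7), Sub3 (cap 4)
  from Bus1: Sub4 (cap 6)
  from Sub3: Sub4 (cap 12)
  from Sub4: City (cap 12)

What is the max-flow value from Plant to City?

Augment Plant→Bus1→Sub4→City: bottleneck 6, flow now 6.
Augment Plant→Sub3→Sub4→City: bottleneck 4, flow now 10.
No augmenting path remains; maximum flow = 10.
In the residual graph, reachable from Plant: {Plant, Bus1}.
Min-cut edges: Plant→Sub3 (4), Bus1→Sub4 (6); capacity 4 + 6 = 10.
This cut is saturated, so no flow can exceed 10.

10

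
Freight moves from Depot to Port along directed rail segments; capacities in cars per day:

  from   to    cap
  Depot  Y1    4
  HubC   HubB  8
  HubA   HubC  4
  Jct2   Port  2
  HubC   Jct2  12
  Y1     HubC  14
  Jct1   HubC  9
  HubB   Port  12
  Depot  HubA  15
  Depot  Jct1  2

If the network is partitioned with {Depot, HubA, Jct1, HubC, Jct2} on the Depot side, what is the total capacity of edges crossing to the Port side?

14

Edges leaving {Depot, HubA, Jct1, HubC, Jct2}: Depot→Y1 (4), HubC→HubB (8), Jct2→Port (2).
Cut capacity = 4 + 8 + 2 = 14.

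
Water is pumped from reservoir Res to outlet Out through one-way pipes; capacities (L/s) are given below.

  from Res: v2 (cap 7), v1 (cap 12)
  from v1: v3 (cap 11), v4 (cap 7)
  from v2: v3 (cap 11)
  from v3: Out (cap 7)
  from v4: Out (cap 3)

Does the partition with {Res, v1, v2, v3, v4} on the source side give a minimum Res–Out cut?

Yes — it is a minimum cut (capacity 10).

Given cut capacity: 7 + 3 = 10.
Augment Res→v1→v3→Out: bottleneck 7, flow now 7.
Augment Res→v1→v4→Out: bottleneck 3, flow now 10.
No augmenting path remains; maximum flow = 10.
Cut capacity 10 equals the max flow, so it is a minimum cut.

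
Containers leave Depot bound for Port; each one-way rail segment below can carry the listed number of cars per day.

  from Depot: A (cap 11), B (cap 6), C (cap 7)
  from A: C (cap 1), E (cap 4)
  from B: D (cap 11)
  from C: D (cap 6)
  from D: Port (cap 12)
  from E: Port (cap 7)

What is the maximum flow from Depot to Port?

Augment Depot→A→E→Port: bottleneck 4, flow now 4.
Augment Depot→B→D→Port: bottleneck 6, flow now 10.
Augment Depot→C→D→Port: bottleneck 6, flow now 16.
No augmenting path remains; maximum flow = 16.
In the residual graph, reachable from Depot: {Depot, A, C}.
Min-cut edges: Depot→B (6), A→E (4), C→D (6); capacity 6 + 4 + 6 = 16.
This cut is saturated, so no flow can exceed 16.

16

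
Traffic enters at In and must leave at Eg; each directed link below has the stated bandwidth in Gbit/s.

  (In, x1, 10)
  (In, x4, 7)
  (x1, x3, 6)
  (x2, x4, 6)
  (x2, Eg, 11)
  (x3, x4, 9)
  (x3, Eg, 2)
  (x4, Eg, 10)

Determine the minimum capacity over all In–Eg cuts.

Augment In→x4→Eg: bottleneck 7, flow now 7.
Augment In→x1→x3→Eg: bottleneck 2, flow now 9.
Augment In→x1→x3→x4→Eg: bottleneck 3, flow now 12.
No augmenting path remains; maximum flow = 12.
By max-flow min-cut, the minimum cut capacity equals the max flow.
In the residual graph, reachable from In: {In, x1, x3, x4}.
Min-cut edges: x3→Eg (2), x4→Eg (10); capacity 2 + 10 = 12.

12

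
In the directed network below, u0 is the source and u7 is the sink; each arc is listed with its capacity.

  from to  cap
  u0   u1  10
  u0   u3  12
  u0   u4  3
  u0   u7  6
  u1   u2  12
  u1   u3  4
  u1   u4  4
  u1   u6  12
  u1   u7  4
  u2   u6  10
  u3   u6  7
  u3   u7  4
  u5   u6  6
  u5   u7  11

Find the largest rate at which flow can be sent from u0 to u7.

Augment u0→u7: bottleneck 6, flow now 6.
Augment u0→u1→u7: bottleneck 4, flow now 10.
Augment u0→u3→u7: bottleneck 4, flow now 14.
No augmenting path remains; maximum flow = 14.
In the residual graph, reachable from u0: {u0, u1, u2, u3, u4, u6}.
Min-cut edges: u0→u7 (6), u1→u7 (4), u3→u7 (4); capacity 6 + 4 + 4 = 14.
This cut is saturated, so no flow can exceed 14.

14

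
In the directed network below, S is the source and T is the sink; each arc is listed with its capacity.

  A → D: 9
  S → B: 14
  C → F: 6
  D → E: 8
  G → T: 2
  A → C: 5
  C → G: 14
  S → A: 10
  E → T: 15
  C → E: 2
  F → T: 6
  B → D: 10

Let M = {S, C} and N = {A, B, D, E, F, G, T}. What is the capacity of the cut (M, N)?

Edges leaving {S, C}: S→A (10), S→B (14), C→E (2), C→F (6), C→G (14).
Cut capacity = 10 + 14 + 2 + 6 + 14 = 46.

46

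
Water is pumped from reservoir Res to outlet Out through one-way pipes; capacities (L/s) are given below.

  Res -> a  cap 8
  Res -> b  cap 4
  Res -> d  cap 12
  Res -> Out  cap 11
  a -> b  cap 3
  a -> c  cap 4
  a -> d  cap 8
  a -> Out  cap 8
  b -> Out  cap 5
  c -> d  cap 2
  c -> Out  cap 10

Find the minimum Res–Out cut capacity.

23

Augment Res→Out: bottleneck 11, flow now 11.
Augment Res→a→Out: bottleneck 8, flow now 19.
Augment Res→b→Out: bottleneck 4, flow now 23.
No augmenting path remains; maximum flow = 23.
By max-flow min-cut, the minimum cut capacity equals the max flow.
In the residual graph, reachable from Res: {Res, d}.
Min-cut edges: Res→a (8), Res→b (4), Res→Out (11); capacity 8 + 4 + 11 = 23.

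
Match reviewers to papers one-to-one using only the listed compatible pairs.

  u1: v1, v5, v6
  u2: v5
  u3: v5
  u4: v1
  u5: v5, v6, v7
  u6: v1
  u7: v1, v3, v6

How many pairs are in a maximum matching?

5

Unit-capacity flow: source→left, listed edges, right→sink; max matching = max flow.
Augmenting path u1→v1 (+1); matched 1.
Augmenting path u2→v5 (+1); matched 2.
Augmenting path u5→v6 (+1); matched 3.
Augmenting path u7→v3 (+1); matched 4.
Augmenting path u4→v1→u1→v6→u5→v7 (+1); matched 5.
No augmenting path remains; maximum matching = 5.
König certificate: {u1, u5, u7, v1, v5} is a vertex cover of size 5 (every listed pair touches it), so no matching can be larger.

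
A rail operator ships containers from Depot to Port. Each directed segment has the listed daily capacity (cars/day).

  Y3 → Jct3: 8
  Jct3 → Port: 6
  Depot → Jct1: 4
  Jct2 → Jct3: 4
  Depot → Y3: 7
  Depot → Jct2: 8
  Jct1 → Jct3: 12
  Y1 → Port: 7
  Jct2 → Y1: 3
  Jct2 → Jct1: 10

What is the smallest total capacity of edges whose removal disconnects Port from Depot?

9

Augment Depot→Jct1→Jct3→Port: bottleneck 4, flow now 4.
Augment Depot→Jct2→Jct3→Port: bottleneck 2, flow now 6.
Augment Depot→Jct2→Y1→Port: bottleneck 3, flow now 9.
No augmenting path remains; maximum flow = 9.
By max-flow min-cut, the minimum cut capacity equals the max flow.
In the residual graph, reachable from Depot: {Depot, Jct1, Jct2, Y3, Jct3}.
Min-cut edges: Jct2→Y1 (3), Jct3→Port (6); capacity 3 + 6 = 9.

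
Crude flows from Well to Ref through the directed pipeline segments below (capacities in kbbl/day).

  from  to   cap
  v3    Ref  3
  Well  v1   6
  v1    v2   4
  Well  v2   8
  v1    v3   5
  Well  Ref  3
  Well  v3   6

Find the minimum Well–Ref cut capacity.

6

Augment Well→Ref: bottleneck 3, flow now 3.
Augment Well→v3→Ref: bottleneck 3, flow now 6.
No augmenting path remains; maximum flow = 6.
By max-flow min-cut, the minimum cut capacity equals the max flow.
In the residual graph, reachable from Well: {Well, v1, v2, v3}.
Min-cut edges: Well→Ref (3), v3→Ref (3); capacity 3 + 3 = 6.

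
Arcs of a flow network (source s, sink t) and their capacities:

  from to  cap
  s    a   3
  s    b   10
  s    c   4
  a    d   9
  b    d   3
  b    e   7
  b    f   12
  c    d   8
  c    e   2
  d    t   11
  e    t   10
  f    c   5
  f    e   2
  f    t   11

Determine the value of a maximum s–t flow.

Augment s→a→d→t: bottleneck 3, flow now 3.
Augment s→b→d→t: bottleneck 3, flow now 6.
Augment s→b→e→t: bottleneck 7, flow now 13.
Augment s→c→d→t: bottleneck 4, flow now 17.
No augmenting path remains; maximum flow = 17.
In the residual graph, reachable from s: {s}.
Min-cut edges: s→a (3), s→b (10), s→c (4); capacity 3 + 10 + 4 = 17.
This cut is saturated, so no flow can exceed 17.

17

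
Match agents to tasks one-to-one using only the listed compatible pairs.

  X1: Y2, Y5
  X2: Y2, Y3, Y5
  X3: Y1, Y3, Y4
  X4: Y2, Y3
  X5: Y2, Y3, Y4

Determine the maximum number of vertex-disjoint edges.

5

Unit-capacity flow: source→left, listed edges, right→sink; max matching = max flow.
Augmenting path X1→Y2 (+1); matched 1.
Augmenting path X2→Y3 (+1); matched 2.
Augmenting path X3→Y1 (+1); matched 3.
Augmenting path X5→Y4 (+1); matched 4.
Augmenting path X4→Y2→X1→Y5 (+1); matched 5.
No augmenting path remains; maximum matching = 5.
König certificate: {X1, X2, X3, X4, X5} is a vertex cover of size 5 (every listed pair touches it), so no matching can be larger.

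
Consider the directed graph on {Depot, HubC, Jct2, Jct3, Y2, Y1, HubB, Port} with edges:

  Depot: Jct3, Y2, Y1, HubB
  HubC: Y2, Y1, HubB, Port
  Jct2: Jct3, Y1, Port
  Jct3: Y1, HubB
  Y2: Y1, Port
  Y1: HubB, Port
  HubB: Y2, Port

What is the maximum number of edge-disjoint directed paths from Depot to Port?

3

Assign every edge capacity 1; by Menger, the answer equals the max flow.
Path Depot→Y2→Port (+1); total 1.
Path Depot→Y1→Port (+1); total 2.
Path Depot→HubB→Port (+1); total 3.
No residual Depot→Port path; max flow = 3.
Certifying cut of size 3: {HubB→Port, Y1→Port, Y2→Port}.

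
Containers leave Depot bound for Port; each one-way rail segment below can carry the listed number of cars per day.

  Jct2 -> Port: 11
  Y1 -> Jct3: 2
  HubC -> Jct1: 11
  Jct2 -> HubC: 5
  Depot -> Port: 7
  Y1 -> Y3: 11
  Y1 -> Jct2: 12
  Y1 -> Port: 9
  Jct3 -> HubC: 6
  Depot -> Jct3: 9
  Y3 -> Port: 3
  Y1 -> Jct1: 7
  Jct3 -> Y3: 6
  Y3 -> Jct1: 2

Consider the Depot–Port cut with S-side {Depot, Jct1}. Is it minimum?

Given cut capacity: 9 + 7 = 16.
Augment Depot→Port: bottleneck 7, flow now 7.
Augment Depot→Jct3→Y3→Port: bottleneck 3, flow now 10.
No augmenting path remains; maximum flow = 10.
In the residual graph, reachable from Depot: {Depot, Jct3, Y3, HubC, Jct1}.
Min-cut edges: Depot→Port (7), Y3→Port (3); capacity 7 + 3 = 10.
Cut capacity 16 exceeds the max flow 10, so it is not minimum.

No — its capacity is 16, but the minimum cut has capacity 10.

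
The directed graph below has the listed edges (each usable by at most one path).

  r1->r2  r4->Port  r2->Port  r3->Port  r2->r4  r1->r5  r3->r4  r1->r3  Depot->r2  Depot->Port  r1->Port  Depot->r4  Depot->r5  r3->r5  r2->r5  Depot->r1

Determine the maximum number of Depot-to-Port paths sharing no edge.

4

Assign every edge capacity 1; by Menger, the answer equals the max flow.
Path Depot→Port (+1); total 1.
Path Depot→r1→Port (+1); total 2.
Path Depot→r2→Port (+1); total 3.
Path Depot→r4→Port (+1); total 4.
No residual Depot→Port path; max flow = 4.
Certifying cut of size 4: {Depot→Port, Depot→r1, Depot→r2, Depot→r4}.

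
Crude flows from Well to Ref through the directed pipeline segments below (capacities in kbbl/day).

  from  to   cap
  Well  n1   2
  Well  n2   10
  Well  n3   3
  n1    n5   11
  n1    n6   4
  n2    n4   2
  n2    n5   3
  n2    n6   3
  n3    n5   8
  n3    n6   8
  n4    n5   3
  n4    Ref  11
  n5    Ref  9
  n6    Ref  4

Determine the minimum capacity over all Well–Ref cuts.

13

Augment Well→n1→n5→Ref: bottleneck 2, flow now 2.
Augment Well→n2→n4→Ref: bottleneck 2, flow now 4.
Augment Well→n2→n5→Ref: bottleneck 3, flow now 7.
Augment Well→n2→n6→Ref: bottleneck 3, flow now 10.
Augment Well→n3→n5→Ref: bottleneck 3, flow now 13.
No augmenting path remains; maximum flow = 13.
By max-flow min-cut, the minimum cut capacity equals the max flow.
In the residual graph, reachable from Well: {Well, n2}.
Min-cut edges: Well→n1 (2), Well→n3 (3), n2→n4 (2), n2→n5 (3), n2→n6 (3); capacity 2 + 3 + 2 + 3 + 3 = 13.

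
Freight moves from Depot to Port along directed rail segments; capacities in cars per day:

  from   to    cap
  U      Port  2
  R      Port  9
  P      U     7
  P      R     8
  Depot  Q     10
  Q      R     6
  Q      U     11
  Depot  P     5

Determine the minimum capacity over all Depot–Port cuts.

11

Augment Depot→P→R→Port: bottleneck 5, flow now 5.
Augment Depot→Q→R→Port: bottleneck 4, flow now 9.
Augment Depot→Q→U→Port: bottleneck 2, flow now 11.
No augmenting path remains; maximum flow = 11.
By max-flow min-cut, the minimum cut capacity equals the max flow.
In the residual graph, reachable from Depot: {Depot, P, Q, R, U}.
Min-cut edges: R→Port (9), U→Port (2); capacity 9 + 2 = 11.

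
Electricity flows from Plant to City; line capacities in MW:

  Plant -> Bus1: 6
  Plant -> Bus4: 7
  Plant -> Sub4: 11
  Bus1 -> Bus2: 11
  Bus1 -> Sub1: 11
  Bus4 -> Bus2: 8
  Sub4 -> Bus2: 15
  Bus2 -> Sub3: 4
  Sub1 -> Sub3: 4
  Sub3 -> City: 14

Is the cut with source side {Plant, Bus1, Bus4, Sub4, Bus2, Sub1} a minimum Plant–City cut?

Given cut capacity: 4 + 4 = 8.
Augment Plant→Bus1→Bus2→Sub3→City: bottleneck 4, flow now 4.
Augment Plant→Bus1→Sub1→Sub3→City: bottleneck 2, flow now 6.
Augment Plant→Bus4→Bus2→Bus1→Sub1→Sub3→City: bottleneck 2, flow now 8. (uses reverse residual edge)
No augmenting path remains; maximum flow = 8.
Cut capacity 8 equals the max flow, so it is a minimum cut.

Yes — it is a minimum cut (capacity 8).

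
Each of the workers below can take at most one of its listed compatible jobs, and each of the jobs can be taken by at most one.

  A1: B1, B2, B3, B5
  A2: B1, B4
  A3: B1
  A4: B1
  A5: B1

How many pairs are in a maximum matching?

3

Unit-capacity flow: source→left, listed edges, right→sink; max matching = max flow.
Augmenting path A1→B1 (+1); matched 1.
Augmenting path A2→B4 (+1); matched 2.
Augmenting path A3→B1→A1→B2 (+1); matched 3.
No augmenting path remains; maximum matching = 3.
König certificate: {A1, A2, B1} is a vertex cover of size 3 (every listed pair touches it), so no matching can be larger.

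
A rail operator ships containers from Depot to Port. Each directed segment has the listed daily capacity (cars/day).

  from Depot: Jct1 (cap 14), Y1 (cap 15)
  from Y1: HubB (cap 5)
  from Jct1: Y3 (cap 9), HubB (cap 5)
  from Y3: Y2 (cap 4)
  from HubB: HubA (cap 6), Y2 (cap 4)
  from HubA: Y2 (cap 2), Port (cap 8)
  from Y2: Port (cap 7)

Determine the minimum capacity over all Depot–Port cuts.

13

Augment Depot→Y1→HubB→HubA→Port: bottleneck 5, flow now 5.
Augment Depot→Jct1→Y3→Y2→Port: bottleneck 4, flow now 9.
Augment Depot→Jct1→HubB→HubA→Port: bottleneck 1, flow now 10.
Augment Depot→Jct1→HubB→Y2→Port: bottleneck 3, flow now 13.
No augmenting path remains; maximum flow = 13.
By max-flow min-cut, the minimum cut capacity equals the max flow.
In the residual graph, reachable from Depot: {Depot, Y1, Jct1, Y3, HubB, Y2}.
Min-cut edges: HubB→HubA (6), Y2→Port (7); capacity 6 + 7 = 13.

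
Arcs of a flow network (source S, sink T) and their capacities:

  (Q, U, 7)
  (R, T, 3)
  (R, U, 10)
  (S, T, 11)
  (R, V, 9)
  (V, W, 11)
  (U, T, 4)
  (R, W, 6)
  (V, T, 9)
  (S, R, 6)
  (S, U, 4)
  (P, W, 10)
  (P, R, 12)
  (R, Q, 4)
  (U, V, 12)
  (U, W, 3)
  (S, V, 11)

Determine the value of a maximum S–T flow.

27

Augment S→T: bottleneck 11, flow now 11.
Augment S→R→T: bottleneck 3, flow now 14.
Augment S→U→T: bottleneck 4, flow now 18.
Augment S→V→T: bottleneck 9, flow now 27.
No augmenting path remains; maximum flow = 27.
In the residual graph, reachable from S: {S, Q, R, U, V, W}.
Min-cut edges: S→T (11), R→T (3), U→T (4), V→T (9); capacity 11 + 3 + 4 + 9 = 27.
This cut is saturated, so no flow can exceed 27.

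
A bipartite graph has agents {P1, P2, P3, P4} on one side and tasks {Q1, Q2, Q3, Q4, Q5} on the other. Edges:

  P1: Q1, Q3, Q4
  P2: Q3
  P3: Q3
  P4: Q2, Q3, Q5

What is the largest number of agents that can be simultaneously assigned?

Unit-capacity flow: source→left, listed edges, right→sink; max matching = max flow.
Augmenting path P1→Q1 (+1); matched 1.
Augmenting path P2→Q3 (+1); matched 2.
Augmenting path P4→Q2 (+1); matched 3.
No augmenting path remains; maximum matching = 3.
König certificate: {P1, P4, Q3} is a vertex cover of size 3 (every listed pair touches it), so no matching can be larger.

3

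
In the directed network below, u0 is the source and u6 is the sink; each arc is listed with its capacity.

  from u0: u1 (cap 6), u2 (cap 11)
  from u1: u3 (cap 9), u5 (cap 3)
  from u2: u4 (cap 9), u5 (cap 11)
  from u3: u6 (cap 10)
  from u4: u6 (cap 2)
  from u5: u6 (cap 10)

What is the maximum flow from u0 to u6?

Augment u0→u1→u3→u6: bottleneck 6, flow now 6.
Augment u0→u2→u4→u6: bottleneck 2, flow now 8.
Augment u0→u2→u5→u6: bottleneck 9, flow now 17.
No augmenting path remains; maximum flow = 17.
In the residual graph, reachable from u0: {u0}.
Min-cut edges: u0→u1 (6), u0→u2 (11); capacity 6 + 11 = 17.
This cut is saturated, so no flow can exceed 17.

17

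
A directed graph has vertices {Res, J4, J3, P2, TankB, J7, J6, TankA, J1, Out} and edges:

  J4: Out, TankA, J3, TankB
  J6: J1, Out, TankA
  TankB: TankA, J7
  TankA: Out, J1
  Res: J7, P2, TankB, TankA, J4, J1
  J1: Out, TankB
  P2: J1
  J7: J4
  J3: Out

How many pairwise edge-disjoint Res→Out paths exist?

Assign every edge capacity 1; by Menger, the answer equals the max flow.
Path Res→J4→Out (+1); total 1.
Path Res→TankA→Out (+1); total 2.
Path Res→J1→Out (+1); total 3.
Path Res→J7→J4→J3→Out (+1); total 4.
No residual Res→Out path; max flow = 4.
Certifying cut of size 4: {J1→Out, J7→J4, Res→J4, TankA→Out}.

4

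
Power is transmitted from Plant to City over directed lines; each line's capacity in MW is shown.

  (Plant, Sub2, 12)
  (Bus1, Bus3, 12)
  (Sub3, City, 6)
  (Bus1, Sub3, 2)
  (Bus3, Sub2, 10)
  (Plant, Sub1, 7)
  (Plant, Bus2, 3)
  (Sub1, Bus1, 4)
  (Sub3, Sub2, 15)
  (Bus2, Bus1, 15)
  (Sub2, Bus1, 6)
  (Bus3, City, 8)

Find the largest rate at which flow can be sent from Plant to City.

10

Augment Plant→Sub1→Bus1→Bus3→City: bottleneck 4, flow now 4.
Augment Plant→Bus2→Bus1→Bus3→City: bottleneck 3, flow now 7.
Augment Plant→Sub2→Bus1→Bus3→City: bottleneck 1, flow now 8.
Augment Plant→Sub2→Bus1→Sub3→City: bottleneck 2, flow now 10.
No augmenting path remains; maximum flow = 10.
In the residual graph, reachable from Plant: {Plant, Sub1, Bus2, Sub2, Bus1, Bus3}.
Min-cut edges: Bus1→Sub3 (2), Bus3→City (8); capacity 2 + 8 = 10.
This cut is saturated, so no flow can exceed 10.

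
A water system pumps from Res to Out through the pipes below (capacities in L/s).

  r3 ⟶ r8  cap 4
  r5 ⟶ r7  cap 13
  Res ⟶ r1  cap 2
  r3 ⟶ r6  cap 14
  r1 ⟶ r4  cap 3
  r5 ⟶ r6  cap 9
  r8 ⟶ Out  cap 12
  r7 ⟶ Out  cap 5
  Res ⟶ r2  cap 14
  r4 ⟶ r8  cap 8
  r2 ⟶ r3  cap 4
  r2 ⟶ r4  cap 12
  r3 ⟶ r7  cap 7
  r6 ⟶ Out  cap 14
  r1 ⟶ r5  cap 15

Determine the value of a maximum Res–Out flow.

Augment Res→r1→r4→r8→Out: bottleneck 2, flow now 2.
Augment Res→r2→r3→r6→Out: bottleneck 4, flow now 6.
Augment Res→r2→r4→r8→Out: bottleneck 6, flow now 12.
Augment Res→r2→r4→r1→r5→r6→Out: bottleneck 2, flow now 14. (uses reverse residual edge)
No augmenting path remains; maximum flow = 14.
In the residual graph, reachable from Res: {Res, r2, r4}.
Min-cut edges: Res→r1 (2), r2→r3 (4), r4→r8 (8); capacity 2 + 4 + 8 = 14.
This cut is saturated, so no flow can exceed 14.

14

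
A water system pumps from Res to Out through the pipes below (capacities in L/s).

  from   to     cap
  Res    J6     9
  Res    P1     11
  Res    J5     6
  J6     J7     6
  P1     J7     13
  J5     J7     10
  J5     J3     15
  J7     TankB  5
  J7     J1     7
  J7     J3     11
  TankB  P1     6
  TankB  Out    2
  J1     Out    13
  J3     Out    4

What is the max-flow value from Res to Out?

Augment Res→J5→J3→Out: bottleneck 4, flow now 4.
Augment Res→J6→J7→TankB→Out: bottleneck 2, flow now 6.
Augment Res→J6→J7→J1→Out: bottleneck 4, flow now 10.
Augment Res→P1→J7→J1→Out: bottleneck 3, flow now 13.
No augmenting path remains; maximum flow = 13.
In the residual graph, reachable from Res: {Res, J6, P1, J5, J7, TankB, J3}.
Min-cut edges: J7→J1 (7), TankB→Out (2), J3→Out (4); capacity 7 + 2 + 4 = 13.
This cut is saturated, so no flow can exceed 13.

13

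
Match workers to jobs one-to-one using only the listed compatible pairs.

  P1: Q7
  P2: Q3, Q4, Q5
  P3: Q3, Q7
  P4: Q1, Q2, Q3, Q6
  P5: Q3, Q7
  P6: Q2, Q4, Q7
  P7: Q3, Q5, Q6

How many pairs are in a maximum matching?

Unit-capacity flow: source→left, listed edges, right→sink; max matching = max flow.
Augmenting path P1→Q7 (+1); matched 1.
Augmenting path P2→Q3 (+1); matched 2.
Augmenting path P4→Q1 (+1); matched 3.
Augmenting path P6→Q2 (+1); matched 4.
Augmenting path P7→Q5 (+1); matched 5.
Augmenting path P3→Q3→P2→Q4 (+1); matched 6.
No augmenting path remains; maximum matching = 6.
König certificate: {P2, P4, P6, P7, Q3, Q7} is a vertex cover of size 6 (every listed pair touches it), so no matching can be larger.

6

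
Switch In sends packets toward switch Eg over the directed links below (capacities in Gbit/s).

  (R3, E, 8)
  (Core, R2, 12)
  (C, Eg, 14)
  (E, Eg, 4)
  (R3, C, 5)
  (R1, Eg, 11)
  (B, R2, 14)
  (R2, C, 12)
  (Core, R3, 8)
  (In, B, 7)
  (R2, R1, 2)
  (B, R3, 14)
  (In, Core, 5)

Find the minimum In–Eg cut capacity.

Augment In→B→R3→C→Eg: bottleneck 5, flow now 5.
Augment In→B→R3→E→Eg: bottleneck 2, flow now 7.
Augment In→Core→R3→E→Eg: bottleneck 2, flow now 9.
Augment In→Core→R2→R1→Eg: bottleneck 2, flow now 11.
Augment In→Core→R2→C→Eg: bottleneck 1, flow now 12.
No augmenting path remains; maximum flow = 12.
By max-flow min-cut, the minimum cut capacity equals the max flow.
In the residual graph, reachable from In: {In}.
Min-cut edges: In→B (7), In→Core (5); capacity 7 + 5 = 12.

12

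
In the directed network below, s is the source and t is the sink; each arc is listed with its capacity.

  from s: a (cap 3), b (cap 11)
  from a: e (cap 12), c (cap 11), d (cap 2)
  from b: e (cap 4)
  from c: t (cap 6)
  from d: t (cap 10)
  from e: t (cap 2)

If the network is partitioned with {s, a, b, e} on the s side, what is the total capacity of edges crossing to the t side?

15

Edges leaving {s, a, b, e}: a→c (11), a→d (2), e→t (2).
Cut capacity = 11 + 2 + 2 = 15.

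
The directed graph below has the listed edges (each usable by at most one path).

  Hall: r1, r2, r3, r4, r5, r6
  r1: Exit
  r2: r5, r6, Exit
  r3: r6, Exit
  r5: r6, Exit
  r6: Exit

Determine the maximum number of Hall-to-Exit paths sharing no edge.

5

Assign every edge capacity 1; by Menger, the answer equals the max flow.
Path Hall→r1→Exit (+1); total 1.
Path Hall→r2→Exit (+1); total 2.
Path Hall→r3→Exit (+1); total 3.
Path Hall→r5→Exit (+1); total 4.
Path Hall→r6→Exit (+1); total 5.
No residual Hall→Exit path; max flow = 5.
Certifying cut of size 5: {Hall→r1, Hall→r2, Hall→r3, Hall→r5, Hall→r6}.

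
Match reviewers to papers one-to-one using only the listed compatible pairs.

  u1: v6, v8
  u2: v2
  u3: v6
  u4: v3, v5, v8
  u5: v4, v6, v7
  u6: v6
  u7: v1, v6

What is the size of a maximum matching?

Unit-capacity flow: source→left, listed edges, right→sink; max matching = max flow.
Augmenting path u1→v6 (+1); matched 1.
Augmenting path u2→v2 (+1); matched 2.
Augmenting path u4→v3 (+1); matched 3.
Augmenting path u5→v4 (+1); matched 4.
Augmenting path u7→v1 (+1); matched 5.
Augmenting path u3→v6→u1→v8 (+1); matched 6.
No augmenting path remains; maximum matching = 6.
König certificate: {u1, u2, u4, u5, u7, v6} is a vertex cover of size 6 (every listed pair touches it), so no matching can be larger.

6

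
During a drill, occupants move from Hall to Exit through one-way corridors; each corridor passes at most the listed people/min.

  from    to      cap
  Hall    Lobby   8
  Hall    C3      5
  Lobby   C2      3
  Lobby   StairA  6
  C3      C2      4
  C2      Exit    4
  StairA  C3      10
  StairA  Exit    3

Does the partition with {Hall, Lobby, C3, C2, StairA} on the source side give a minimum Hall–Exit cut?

Given cut capacity: 4 + 3 = 7.
Augment Hall→Lobby→C2→Exit: bottleneck 3, flow now 3.
Augment Hall→Lobby→StairA→Exit: bottleneck 3, flow now 6.
Augment Hall→C3→C2→Exit: bottleneck 1, flow now 7.
No augmenting path remains; maximum flow = 7.
Cut capacity 7 equals the max flow, so it is a minimum cut.

Yes — it is a minimum cut (capacity 7).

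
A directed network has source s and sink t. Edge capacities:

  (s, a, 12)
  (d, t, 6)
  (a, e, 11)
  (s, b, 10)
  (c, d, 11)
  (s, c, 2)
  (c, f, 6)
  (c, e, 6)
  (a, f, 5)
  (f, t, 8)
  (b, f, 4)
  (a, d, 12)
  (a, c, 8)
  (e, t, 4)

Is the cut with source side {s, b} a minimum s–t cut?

Given cut capacity: 12 + 2 + 4 = 18.
Augment s→a→d→t: bottleneck 6, flow now 6.
Augment s→a→e→t: bottleneck 4, flow now 10.
Augment s→a→f→t: bottleneck 2, flow now 12.
Augment s→b→f→t: bottleneck 4, flow now 16.
Augment s→c→f→t: bottleneck 2, flow now 18.
No augmenting path remains; maximum flow = 18.
Cut capacity 18 equals the max flow, so it is a minimum cut.

Yes — it is a minimum cut (capacity 18).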